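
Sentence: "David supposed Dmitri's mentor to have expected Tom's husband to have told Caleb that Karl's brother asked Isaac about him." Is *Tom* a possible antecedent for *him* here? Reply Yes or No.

*him* is a pronoun; Principle B requires it to be free in its binding domain — the clause headed by 'asked'.
— Tom: possessor inside the subject DP of the clause headed by 'told'; does not c-command the pronoun — Principle B does not apply; allowed.

Yes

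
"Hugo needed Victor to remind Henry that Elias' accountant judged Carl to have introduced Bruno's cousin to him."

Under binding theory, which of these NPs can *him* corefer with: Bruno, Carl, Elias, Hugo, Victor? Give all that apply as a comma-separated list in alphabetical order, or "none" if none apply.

Bruno, Elias, Hugo, Victor

*him* is a pronoun; Principle B requires it to be free in its binding domain — the clause headed by 'introduced'.
— Bruno: possessor inside the object DP of the clause headed by 'introduced'; does not c-command the pronoun — Principle B does not apply; allowed.
— Carl: subject of the clause headed by 'introduced'; c-commands the pronoun within its binding domain — blocked (Principle B).
— Elias: possessor inside the subject DP of the clause headed by 'judged'; does not c-command the pronoun — Principle B does not apply; allowed.
— Hugo: subject of the matrix clause; c-commands the pronoun but lies outside its binding domain — allowed.
— Victor: subject of the clause headed by 'remind'; c-commands the pronoun but lies outside its binding domain — allowed.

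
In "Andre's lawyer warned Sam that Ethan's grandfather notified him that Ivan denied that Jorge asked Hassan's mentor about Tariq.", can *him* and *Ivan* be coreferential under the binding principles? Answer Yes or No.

No

*Ivan* is an R-expression; Principle C requires it to be free (not bound by any c-commanding expression).
— him: object of the clause headed by 'notified'; the pronoun c-commands the R-expression — coreference blocked (Principle C).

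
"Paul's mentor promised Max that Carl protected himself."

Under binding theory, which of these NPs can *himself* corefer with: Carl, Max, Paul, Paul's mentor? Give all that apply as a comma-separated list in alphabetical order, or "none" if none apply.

Carl

*himself* is a reflexive; Principle A requires it to be bound within its binding domain — the clause headed by 'protected'.
— Carl: subject of the clause headed by 'protected'; c-commands the reflexive within its binding domain — allowed (Principle A).
— Max: object of the matrix clause; c-commands the reflexive but lies outside its binding domain — cannot bind it (Principle A).
— Paul: possessor inside the subject DP of the matrix clause; does not c-command the reflexive — cannot bind it (Principle A).
— Paul's mentor: subject of the matrix clause; c-commands the reflexive but lies outside its binding domain — cannot bind it (Principle A).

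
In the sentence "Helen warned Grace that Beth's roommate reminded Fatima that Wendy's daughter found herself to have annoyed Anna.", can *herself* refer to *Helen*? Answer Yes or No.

No

*herself* is a reflexive; Principle A requires it to be bound within its binding domain — the clause headed by 'found'.
— Helen: subject of the matrix clause; c-commands the reflexive but lies outside its binding domain — cannot bind it (Principle A).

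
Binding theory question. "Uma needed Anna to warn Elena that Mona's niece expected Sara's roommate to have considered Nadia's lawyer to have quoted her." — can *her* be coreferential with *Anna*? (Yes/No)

Yes

*her* is a pronoun; Principle B requires it to be free in its binding domain — the clause headed by 'quoted'.
— Anna: subject of the clause headed by 'warn'; c-commands the pronoun but lies outside its binding domain — allowed.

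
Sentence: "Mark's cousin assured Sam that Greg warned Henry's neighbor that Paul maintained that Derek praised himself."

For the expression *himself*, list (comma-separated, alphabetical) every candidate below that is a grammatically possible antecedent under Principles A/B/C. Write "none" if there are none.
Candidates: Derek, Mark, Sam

Derek

*himself* is a reflexive; Principle A requires it to be bound within its binding domain — the clause headed by 'praised'.
— Derek: subject of the clause headed by 'praised'; c-commands the reflexive within its binding domain — allowed (Principle A).
— Mark: possessor inside the subject DP of the matrix clause; does not c-command the reflexive — cannot bind it (Principle A).
— Sam: object of the matrix clause; c-commands the reflexive but lies outside its binding domain — cannot bind it (Principle A).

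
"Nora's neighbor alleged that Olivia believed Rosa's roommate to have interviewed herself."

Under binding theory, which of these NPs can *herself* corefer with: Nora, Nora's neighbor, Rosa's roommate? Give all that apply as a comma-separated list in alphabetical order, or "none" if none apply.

Rosa's roommate

*herself* is a reflexive; Principle A requires it to be bound within its binding domain — the clause headed by 'interviewed'.
— Nora: possessor inside the subject DP of the matrix clause; does not c-command the reflexive — cannot bind it (Principle A).
— Nora's neighbor: subject of the matrix clause; c-commands the reflexive but lies outside its binding domain — cannot bind it (Principle A).
— Rosa's roommate: subject of the clause headed by 'interviewed'; c-commands the reflexive within its binding domain — allowed (Principle A).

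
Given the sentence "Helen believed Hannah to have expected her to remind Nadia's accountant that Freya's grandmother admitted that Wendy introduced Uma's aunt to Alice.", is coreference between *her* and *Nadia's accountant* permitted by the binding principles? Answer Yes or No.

No

*her* is a pronoun; Principle B requires it to be free in its binding domain — the clause headed by 'expected'.
— Nadia's accountant: object of the clause headed by 'remind'; is c-commanded by the pronoun; coreference would bind this R-expression — blocked (Principle C).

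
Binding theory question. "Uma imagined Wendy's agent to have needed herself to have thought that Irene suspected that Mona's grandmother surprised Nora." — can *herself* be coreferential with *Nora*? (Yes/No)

*herself* is a reflexive; Principle A requires it to be bound within its binding domain — the clause headed by 'needed'.
— Nora: object of the clause headed by 'surprised'; does not c-command the reflexive — cannot bind it (Principle A).

No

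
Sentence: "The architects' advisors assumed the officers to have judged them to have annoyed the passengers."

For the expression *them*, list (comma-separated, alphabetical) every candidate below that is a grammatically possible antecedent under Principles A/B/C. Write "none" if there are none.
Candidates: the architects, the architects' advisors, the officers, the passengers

*them* is a pronoun; Principle B requires it to be free in its binding domain — the clause headed by 'judged'.
— the architects: possessor inside the subject DP of the matrix clause; does not c-command the pronoun — Principle B does not apply; allowed.
— the architects' advisors: subject of the matrix clause; c-commands the pronoun but lies outside its binding domain — allowed.
— the officers: subject of the clause headed by 'judged'; c-commands the pronoun within its binding domain — blocked (Principle B).
— the passengers: object of the clause headed by 'annoyed'; is c-commanded by the pronoun; coreference would bind this R-expression — blocked (Principle C).

the architects, the architects' advisors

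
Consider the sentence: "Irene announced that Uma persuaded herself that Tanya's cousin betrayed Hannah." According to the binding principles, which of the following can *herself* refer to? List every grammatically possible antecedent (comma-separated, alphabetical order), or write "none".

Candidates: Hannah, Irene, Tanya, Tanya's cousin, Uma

*herself* is a reflexive; Principle A requires it to be bound within its binding domain — the clause headed by 'persuaded'.
— Hannah: object of the clause headed by 'betrayed'; does not c-command the reflexive — cannot bind it (Principle A).
— Irene: subject of the matrix clause; c-commands the reflexive but lies outside its binding domain — cannot bind it (Principle A).
— Tanya: possessor inside the subject DP of the clause headed by 'betrayed'; does not c-command the reflexive — cannot bind it (Principle A).
— Tanya's cousin: subject of the clause headed by 'betrayed'; does not c-command the reflexive — cannot bind it (Principle A).
— Uma: subject of the clause headed by 'persuaded'; c-commands the reflexive within its binding domain — allowed (Principle A).

Uma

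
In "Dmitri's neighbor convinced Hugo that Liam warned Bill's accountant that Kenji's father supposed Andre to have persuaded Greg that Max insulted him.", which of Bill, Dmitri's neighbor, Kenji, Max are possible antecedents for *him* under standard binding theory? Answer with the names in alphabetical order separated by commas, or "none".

*him* is a pronoun; Principle B requires it to be free in its binding domain — the clause headed by 'insulted'.
— Bill: possessor inside the object DP of the clause headed by 'warned'; does not c-command the pronoun — Principle B does not apply; allowed.
— Dmitri's neighbor: subject of the matrix clause; c-commands the pronoun but lies outside its binding domain — allowed.
— Kenji: possessor inside the subject DP of the clause headed by 'supposed'; does not c-command the pronoun — Principle B does not apply; allowed.
— Max: subject of the clause headed by 'insulted'; c-commands the pronoun within its binding domain — blocked (Principle B).

Bill, Dmitri's neighbor, Kenji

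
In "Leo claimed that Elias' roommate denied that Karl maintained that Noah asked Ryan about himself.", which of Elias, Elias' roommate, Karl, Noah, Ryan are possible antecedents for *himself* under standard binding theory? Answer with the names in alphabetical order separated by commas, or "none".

Noah, Ryan

*himself* is a reflexive; Principle A requires it to be bound within its binding domain — the clause headed by 'asked'.
— Elias: possessor inside the subject DP of the clause headed by 'denied'; does not c-command the reflexive — cannot bind it (Principle A).
— Elias' roommate: subject of the clause headed by 'denied'; c-commands the reflexive but lies outside its binding domain — cannot bind it (Principle A).
— Karl: subject of the clause headed by 'maintained'; c-commands the reflexive but lies outside its binding domain — cannot bind it (Principle A).
— Noah: subject of the clause headed by 'asked'; c-commands the reflexive within its binding domain — allowed (Principle A).
— Ryan: object of the clause headed by 'asked'; c-commands the reflexive within its binding domain — allowed (Principle A).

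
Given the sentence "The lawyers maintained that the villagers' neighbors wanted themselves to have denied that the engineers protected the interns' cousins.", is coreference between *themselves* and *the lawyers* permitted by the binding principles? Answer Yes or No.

*themselves* is a reflexive; Principle A requires it to be bound within its binding domain — the clause headed by 'wanted'.
— the lawyers: subject of the matrix clause; c-commands the reflexive but lies outside its binding domain — cannot bind it (Principle A).

No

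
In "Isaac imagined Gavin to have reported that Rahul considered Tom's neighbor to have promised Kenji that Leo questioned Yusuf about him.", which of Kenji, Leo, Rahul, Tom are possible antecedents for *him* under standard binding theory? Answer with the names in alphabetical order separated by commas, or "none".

*him* is a pronoun; Principle B requires it to be free in its binding domain — the clause headed by 'questioned'.
— Kenji: object of the clause headed by 'promised'; c-commands the pronoun but lies outside its binding domain — allowed.
— Leo: subject of the clause headed by 'questioned'; c-commands the pronoun within its binding domain — blocked (Principle B).
— Rahul: subject of the clause headed by 'considered'; c-commands the pronoun but lies outside its binding domain — allowed.
— Tom: possessor inside the subject DP of the clause headed by 'promised'; does not c-command the pronoun — Principle B does not apply; allowed.

Kenji, Rahul, Tom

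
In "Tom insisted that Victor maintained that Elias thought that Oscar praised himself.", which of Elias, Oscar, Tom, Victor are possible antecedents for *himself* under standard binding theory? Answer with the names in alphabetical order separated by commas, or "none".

Oscar

*himself* is a reflexive; Principle A requires it to be bound within its binding domain — the clause headed by 'praised'.
— Elias: subject of the clause headed by 'thought'; c-commands the reflexive but lies outside its binding domain — cannot bind it (Principle A).
— Oscar: subject of the clause headed by 'praised'; c-commands the reflexive within its binding domain — allowed (Principle A).
— Tom: subject of the matrix clause; c-commands the reflexive but lies outside its binding domain — cannot bind it (Principle A).
— Victor: subject of the clause headed by 'maintained'; c-commands the reflexive but lies outside its binding domain — cannot bind it (Principle A).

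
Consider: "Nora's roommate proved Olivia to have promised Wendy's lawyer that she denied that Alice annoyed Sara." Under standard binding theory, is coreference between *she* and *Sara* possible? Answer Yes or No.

No

*Sara* is an R-expression; Principle C requires it to be free (not bound by any c-commanding expression).
— she: subject of the clause headed by 'denied'; the pronoun c-commands the R-expression — coreference blocked (Principle C).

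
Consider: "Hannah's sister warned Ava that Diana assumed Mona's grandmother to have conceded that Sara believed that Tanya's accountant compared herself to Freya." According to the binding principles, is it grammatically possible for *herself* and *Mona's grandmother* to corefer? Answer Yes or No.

No

*herself* is a reflexive; Principle A requires it to be bound within its binding domain — the clause headed by 'compared'.
— Mona's grandmother: subject of the clause headed by 'conceded'; c-commands the reflexive but lies outside its binding domain — cannot bind it (Principle A).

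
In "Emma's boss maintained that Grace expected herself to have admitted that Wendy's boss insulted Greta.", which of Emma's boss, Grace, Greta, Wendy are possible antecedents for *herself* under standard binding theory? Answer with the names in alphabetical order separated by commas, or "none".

Grace

*herself* is a reflexive; Principle A requires it to be bound within its binding domain — the clause headed by 'expected'.
— Emma's boss: subject of the matrix clause; c-commands the reflexive but lies outside its binding domain — cannot bind it (Principle A).
— Grace: subject of the clause headed by 'expected'; c-commands the reflexive within its binding domain — allowed (Principle A).
— Greta: object of the clause headed by 'insulted'; does not c-command the reflexive — cannot bind it (Principle A).
— Wendy: possessor inside the subject DP of the clause headed by 'insulted'; does not c-command the reflexive — cannot bind it (Principle A).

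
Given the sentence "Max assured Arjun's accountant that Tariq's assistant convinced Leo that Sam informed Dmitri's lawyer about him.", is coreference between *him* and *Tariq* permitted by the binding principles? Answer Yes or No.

*him* is a pronoun; Principle B requires it to be free in its binding domain — the clause headed by 'informed'.
— Tariq: possessor inside the subject DP of the clause headed by 'convinced'; does not c-command the pronoun — Principle B does not apply; allowed.

Yes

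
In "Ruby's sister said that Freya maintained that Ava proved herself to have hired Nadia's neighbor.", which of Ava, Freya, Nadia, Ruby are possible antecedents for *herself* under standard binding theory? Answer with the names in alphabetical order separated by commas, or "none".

Ava

*herself* is a reflexive; Principle A requires it to be bound within its binding domain — the clause headed by 'proved'.
— Ava: subject of the clause headed by 'proved'; c-commands the reflexive within its binding domain — allowed (Principle A).
— Freya: subject of the clause headed by 'maintained'; c-commands the reflexive but lies outside its binding domain — cannot bind it (Principle A).
— Nadia: possessor inside the object DP of the clause headed by 'hired'; does not c-command the reflexive — cannot bind it (Principle A).
— Ruby: possessor inside the subject DP of the matrix clause; does not c-command the reflexive — cannot bind it (Principle A).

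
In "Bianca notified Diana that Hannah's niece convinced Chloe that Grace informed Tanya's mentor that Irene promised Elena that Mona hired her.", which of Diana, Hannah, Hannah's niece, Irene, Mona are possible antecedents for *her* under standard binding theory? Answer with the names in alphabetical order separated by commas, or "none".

*her* is a pronoun; Principle B requires it to be free in its binding domain — the clause headed by 'hired'.
— Diana: object of the matrix clause; c-commands the pronoun but lies outside its binding domain — allowed.
— Hannah: possessor inside the subject DP of the clause headed by 'convinced'; does not c-command the pronoun — Principle B does not apply; allowed.
— Hannah's niece: subject of the clause headed by 'convinced'; c-commands the pronoun but lies outside its binding domain — allowed.
— Irene: subject of the clause headed by 'promised'; c-commands the pronoun but lies outside its binding domain — allowed.
— Mona: subject of the clause headed by 'hired'; c-commands the pronoun within its binding domain — blocked (Principle B).

Diana, Hannah, Hannah's niece, Irene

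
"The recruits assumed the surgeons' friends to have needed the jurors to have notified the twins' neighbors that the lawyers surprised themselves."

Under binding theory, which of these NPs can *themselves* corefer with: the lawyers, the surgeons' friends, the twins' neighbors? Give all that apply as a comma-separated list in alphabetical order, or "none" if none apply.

the lawyers

*themselves* is a reflexive; Principle A requires it to be bound within its binding domain — the clause headed by 'surprised'.
— the lawyers: subject of the clause headed by 'surprised'; c-commands the reflexive within its binding domain — allowed (Principle A).
— the surgeons' friends: subject of the clause headed by 'needed'; c-commands the reflexive but lies outside its binding domain — cannot bind it (Principle A).
— the twins' neighbors: object of the clause headed by 'notified'; c-commands the reflexive but lies outside its binding domain — cannot bind it (Principle A).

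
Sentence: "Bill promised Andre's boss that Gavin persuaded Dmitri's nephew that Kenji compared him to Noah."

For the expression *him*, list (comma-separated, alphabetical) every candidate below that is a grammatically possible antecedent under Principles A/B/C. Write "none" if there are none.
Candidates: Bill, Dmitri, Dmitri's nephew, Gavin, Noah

*him* is a pronoun; Principle B requires it to be free in its binding domain — the clause headed by 'compared'.
— Bill: subject of the matrix clause; c-commands the pronoun but lies outside its binding domain — allowed.
— Dmitri: possessor inside the object DP of the clause headed by 'persuaded'; does not c-command the pronoun — Principle B does not apply; allowed.
— Dmitri's nephew: object of the clause headed by 'persuaded'; c-commands the pronoun but lies outside its binding domain — allowed.
— Gavin: subject of the clause headed by 'persuaded'; c-commands the pronoun but lies outside its binding domain — allowed.
— Noah: second object of the clause headed by 'compared'; is c-commanded by the pronoun; coreference would bind this R-expression — blocked (Principle C).

Bill, Dmitri, Dmitri's nephew, Gavin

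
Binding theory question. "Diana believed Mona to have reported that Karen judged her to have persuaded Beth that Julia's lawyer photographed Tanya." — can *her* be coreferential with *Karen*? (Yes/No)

*her* is a pronoun; Principle B requires it to be free in its binding domain — the clause headed by 'judged'.
— Karen: subject of the clause headed by 'judged'; c-commands the pronoun within its binding domain — blocked (Principle B).

No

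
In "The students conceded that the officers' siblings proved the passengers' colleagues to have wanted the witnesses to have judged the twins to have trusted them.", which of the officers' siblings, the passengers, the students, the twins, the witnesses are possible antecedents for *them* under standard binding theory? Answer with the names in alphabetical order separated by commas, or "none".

the officers' siblings, the passengers, the students, the witnesses

*them* is a pronoun; Principle B requires it to be free in its binding domain — the clause headed by 'trusted'.
— the officers' siblings: subject of the clause headed by 'proved'; c-commands the pronoun but lies outside its binding domain — allowed.
— the passengers: possessor inside the subject DP of the clause headed by 'wanted'; does not c-command the pronoun — Principle B does not apply; allowed.
— the students: subject of the matrix clause; c-commands the pronoun but lies outside its binding domain — allowed.
— the twins: subject of the clause headed by 'trusted'; c-commands the pronoun within its binding domain — blocked (Principle B).
— the witnesses: subject of the clause headed by 'judged'; c-commands the pronoun but lies outside its binding domain — allowed.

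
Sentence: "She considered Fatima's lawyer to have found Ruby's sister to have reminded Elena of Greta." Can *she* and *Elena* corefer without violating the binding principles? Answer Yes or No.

No

*Elena* is an R-expression; Principle C requires it to be free (not bound by any c-commanding expression).
— she: subject of the matrix clause; the pronoun c-commands the R-expression — coreference blocked (Principle C).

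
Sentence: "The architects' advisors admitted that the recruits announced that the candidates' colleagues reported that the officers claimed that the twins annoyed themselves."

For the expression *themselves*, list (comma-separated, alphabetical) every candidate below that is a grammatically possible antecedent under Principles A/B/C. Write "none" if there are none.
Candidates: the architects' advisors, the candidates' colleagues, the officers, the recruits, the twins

*themselves* is a reflexive; Principle A requires it to be bound within its binding domain — the clause headed by 'annoyed'.
— the architects' advisors: subject of the matrix clause; c-commands the reflexive but lies outside its binding domain — cannot bind it (Principle A).
— the candidates' colleagues: subject of the clause headed by 'reported'; c-commands the reflexive but lies outside its binding domain — cannot bind it (Principle A).
— the officers: subject of the clause headed by 'claimed'; c-commands the reflexive but lies outside its binding domain — cannot bind it (Principle A).
— the recruits: subject of the clause headed by 'announced'; c-commands the reflexive but lies outside its binding domain — cannot bind it (Principle A).
— the twins: subject of the clause headed by 'annoyed'; c-commands the reflexive within its binding domain — allowed (Principle A).

the twins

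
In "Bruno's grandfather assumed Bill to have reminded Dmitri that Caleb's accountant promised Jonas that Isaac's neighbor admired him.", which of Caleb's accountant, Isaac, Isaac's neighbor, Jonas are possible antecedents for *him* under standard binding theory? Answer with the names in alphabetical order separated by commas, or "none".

Caleb's accountant, Isaac, Jonas

*him* is a pronoun; Principle B requires it to be free in its binding domain — the clause headed by 'admired'.
— Caleb's accountant: subject of the clause headed by 'promised'; c-commands the pronoun but lies outside its binding domain — allowed.
— Isaac: possessor inside the subject DP of the clause headed by 'admired'; does not c-command the pronoun — Principle B does not apply; allowed.
— Isaac's neighbor: subject of the clause headed by 'admired'; c-commands the pronoun within its binding domain — blocked (Principle B).
— Jonas: object of the clause headed by 'promised'; c-commands the pronoun but lies outside its binding domain — allowed.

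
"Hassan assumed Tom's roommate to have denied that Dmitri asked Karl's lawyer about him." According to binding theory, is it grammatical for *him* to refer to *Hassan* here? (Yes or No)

Yes

*Hassan* is an R-expression; Principle C requires it to be free (not bound by any c-commanding expression).
— him: second object of the clause headed by 'asked'; the pronoun does not c-command the R-expression — coreference allowed.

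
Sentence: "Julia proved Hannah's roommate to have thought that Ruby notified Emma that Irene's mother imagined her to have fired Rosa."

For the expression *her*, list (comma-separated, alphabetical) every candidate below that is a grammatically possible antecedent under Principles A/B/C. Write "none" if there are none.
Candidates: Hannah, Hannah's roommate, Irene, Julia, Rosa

Hannah, Hannah's roommate, Irene, Julia

*her* is a pronoun; Principle B requires it to be free in its binding domain — the clause headed by 'imagined'.
— Hannah: possessor inside the subject DP of the clause headed by 'thought'; does not c-command the pronoun — Principle B does not apply; allowed.
— Hannah's roommate: subject of the clause headed by 'thought'; c-commands the pronoun but lies outside its binding domain — allowed.
— Irene: possessor inside the subject DP of the clause headed by 'imagined'; does not c-command the pronoun — Principle B does not apply; allowed.
— Julia: subject of the matrix clause; c-commands the pronoun but lies outside its binding domain — allowed.
— Rosa: object of the clause headed by 'fired'; is c-commanded by the pronoun; coreference would bind this R-expression — blocked (Principle C).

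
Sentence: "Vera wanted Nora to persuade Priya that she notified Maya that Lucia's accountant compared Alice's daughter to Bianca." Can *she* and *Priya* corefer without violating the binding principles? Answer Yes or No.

*Priya* is an R-expression; Principle C requires it to be free (not bound by any c-commanding expression).
— she: subject of the clause headed by 'notified'; the pronoun does not c-command the R-expression — coreference allowed.

Yes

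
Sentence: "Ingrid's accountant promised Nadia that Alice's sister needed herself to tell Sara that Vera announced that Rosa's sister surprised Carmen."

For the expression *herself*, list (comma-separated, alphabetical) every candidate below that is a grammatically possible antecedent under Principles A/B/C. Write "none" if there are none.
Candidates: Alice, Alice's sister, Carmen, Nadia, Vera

*herself* is a reflexive; Principle A requires it to be bound within its binding domain — the clause headed by 'needed'.
— Alice: possessor inside the subject DP of the clause headed by 'needed'; does not c-command the reflexive — cannot bind it (Principle A).
— Alice's sister: subject of the clause headed by 'needed'; c-commands the reflexive within its binding domain — allowed (Principle A).
— Carmen: object of the clause headed by 'surprised'; does not c-command the reflexive — cannot bind it (Principle A).
— Nadia: object of the matrix clause; c-commands the reflexive but lies outside its binding domain — cannot bind it (Principle A).
— Vera: subject of the clause headed by 'announced'; does not c-command the reflexive — cannot bind it (Principle A).

Alice's sister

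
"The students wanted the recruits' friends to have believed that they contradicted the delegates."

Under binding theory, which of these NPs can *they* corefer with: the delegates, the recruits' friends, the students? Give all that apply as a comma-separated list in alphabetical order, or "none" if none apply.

*they* is a pronoun; Principle B requires it to be free in its binding domain — the clause headed by 'contradicted'.
— the delegates: object of the clause headed by 'contradicted'; is c-commanded by the pronoun; coreference would bind this R-expression — blocked (Principle C).
— the recruits' friends: subject of the clause headed by 'believed'; c-commands the pronoun but lies outside its binding domain — allowed.
— the students: subject of the matrix clause; c-commands the pronoun but lies outside its binding domain — allowed.

the recruits' friends, the students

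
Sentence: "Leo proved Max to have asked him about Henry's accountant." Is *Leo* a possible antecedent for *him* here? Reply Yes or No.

Yes

*him* is a pronoun; Principle B requires it to be free in its binding domain — the clause headed by 'asked'.
— Leo: subject of the matrix clause; c-commands the pronoun but lies outside its binding domain — allowed.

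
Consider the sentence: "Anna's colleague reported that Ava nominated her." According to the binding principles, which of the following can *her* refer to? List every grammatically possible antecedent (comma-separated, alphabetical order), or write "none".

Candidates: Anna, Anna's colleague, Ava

*her* is a pronoun; Principle B requires it to be free in its binding domain — the clause headed by 'nominated'.
— Anna: possessor inside the subject DP of the matrix clause; does not c-command the pronoun — Principle B does not apply; allowed.
— Anna's colleague: subject of the matrix clause; c-commands the pronoun but lies outside its binding domain — allowed.
— Ava: subject of the clause headed by 'nominated'; c-commands the pronoun within its binding domain — blocked (Principle B).

Anna, Anna's colleague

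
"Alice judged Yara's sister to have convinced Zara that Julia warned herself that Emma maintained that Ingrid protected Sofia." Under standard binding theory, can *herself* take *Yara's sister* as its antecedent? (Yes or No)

*herself* is a reflexive; Principle A requires it to be bound within its binding domain — the clause headed by 'warned'.
— Yara's sister: subject of the clause headed by 'convinced'; c-commands the reflexive but lies outside its binding domain — cannot bind it (Principle A).

No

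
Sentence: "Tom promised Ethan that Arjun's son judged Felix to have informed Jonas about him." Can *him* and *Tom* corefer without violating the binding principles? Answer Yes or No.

Yes

*Tom* is an R-expression; Principle C requires it to be free (not bound by any c-commanding expression).
— him: second object of the clause headed by 'informed'; the pronoun does not c-command the R-expression — coreference allowed.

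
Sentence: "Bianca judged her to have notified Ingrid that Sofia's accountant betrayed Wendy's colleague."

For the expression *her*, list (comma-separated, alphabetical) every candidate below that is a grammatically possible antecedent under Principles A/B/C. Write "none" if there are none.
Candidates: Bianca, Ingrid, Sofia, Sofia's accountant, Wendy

none

*her* is a pronoun; Principle B requires it to be free in its binding domain — the matrix clause.
— Bianca: subject of the matrix clause; c-commands the pronoun within its binding domain — blocked (Principle B).
— Ingrid: object of the clause headed by 'notified'; is c-commanded by the pronoun; coreference would bind this R-expression — blocked (Principle C).
— Sofia: possessor inside the subject DP of the clause headed by 'betrayed'; is c-commanded by the pronoun; coreference would bind this R-expression — blocked (Principle C).
— Sofia's accountant: subject of the clause headed by 'betrayed'; is c-commanded by the pronoun; coreference would bind this R-expression — blocked (Principle C).
— Wendy: possessor inside the object DP of the clause headed by 'betrayed'; is c-commanded by the pronoun; coreference would bind this R-expression — blocked (Principle C).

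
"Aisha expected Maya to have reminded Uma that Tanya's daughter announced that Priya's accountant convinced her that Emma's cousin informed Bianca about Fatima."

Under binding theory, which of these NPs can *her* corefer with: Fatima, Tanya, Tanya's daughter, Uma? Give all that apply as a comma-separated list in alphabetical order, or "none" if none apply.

*her* is a pronoun; Principle B requires it to be free in its binding domain — the clause headed by 'convinced'.
— Fatima: second object of the clause headed by 'informed'; is c-commanded by the pronoun; coreference would bind this R-expression — blocked (Principle C).
— Tanya: possessor inside the subject DP of the clause headed by 'announced'; does not c-command the pronoun — Principle B does not apply; allowed.
— Tanya's daughter: subject of the clause headed by 'announced'; c-commands the pronoun but lies outside its binding domain — allowed.
— Uma: object of the clause headed by 'reminded'; c-commands the pronoun but lies outside its binding domain — allowed.

Tanya, Tanya's daughter, Uma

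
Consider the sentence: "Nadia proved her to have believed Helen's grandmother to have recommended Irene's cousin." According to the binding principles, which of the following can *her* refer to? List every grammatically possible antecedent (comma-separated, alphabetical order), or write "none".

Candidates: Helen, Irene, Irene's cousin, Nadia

*her* is a pronoun; Principle B requires it to be free in its binding domain — the matrix clause.
— Helen: possessor inside the subject DP of the clause headed by 'recommended'; is c-commanded by the pronoun; coreference would bind this R-expression — blocked (Principle C).
— Irene: possessor inside the object DP of the clause headed by 'recommended'; is c-commanded by the pronoun; coreference would bind this R-expression — blocked (Principle C).
— Irene's cousin: object of the clause headed by 'recommended'; is c-commanded by the pronoun; coreference would bind this R-expression — blocked (Principle C).
— Nadia: subject of the matrix clause; c-commands the pronoun within its binding domain — blocked (Principle B).

none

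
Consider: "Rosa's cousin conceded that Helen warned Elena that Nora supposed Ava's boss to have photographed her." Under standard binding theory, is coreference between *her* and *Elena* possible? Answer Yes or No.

Yes

*Elena* is an R-expression; Principle C requires it to be free (not bound by any c-commanding expression).
— her: object of the clause headed by 'photographed'; the pronoun does not c-command the R-expression — coreference allowed.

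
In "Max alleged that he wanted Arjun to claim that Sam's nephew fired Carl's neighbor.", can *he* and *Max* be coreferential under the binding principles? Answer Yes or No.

Yes

*Max* is an R-expression; Principle C requires it to be free (not bound by any c-commanding expression).
— he: subject of the clause headed by 'wanted'; the pronoun does not c-command the R-expression — coreference allowed.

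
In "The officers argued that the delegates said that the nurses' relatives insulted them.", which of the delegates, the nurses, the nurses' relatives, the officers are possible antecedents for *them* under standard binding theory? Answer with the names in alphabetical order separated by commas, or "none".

*them* is a pronoun; Principle B requires it to be free in its binding domain — the clause headed by 'insulted'.
— the delegates: subject of the clause headed by 'said'; c-commands the pronoun but lies outside its binding domain — allowed.
— the nurses: possessor inside the subject DP of the clause headed by 'insulted'; does not c-command the pronoun — Principle B does not apply; allowed.
— the nurses' relatives: subject of the clause headed by 'insulted'; c-commands the pronoun within its binding domain — blocked (Principle B).
— the officers: subject of the matrix clause; c-commands the pronoun but lies outside its binding domain — allowed.

the delegates, the nurses, the officers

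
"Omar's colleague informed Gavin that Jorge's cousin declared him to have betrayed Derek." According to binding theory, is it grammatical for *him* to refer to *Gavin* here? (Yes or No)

*Gavin* is an R-expression; Principle C requires it to be free (not bound by any c-commanding expression).
— him: subject of the clause headed by 'betrayed'; the pronoun does not c-command the R-expression — coreference allowed.

Yes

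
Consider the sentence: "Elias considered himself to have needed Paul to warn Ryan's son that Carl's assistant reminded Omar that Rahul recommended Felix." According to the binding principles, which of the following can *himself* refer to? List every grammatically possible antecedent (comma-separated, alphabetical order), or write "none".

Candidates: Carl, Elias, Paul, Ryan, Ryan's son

Elias

*himself* is a reflexive; Principle A requires it to be bound within its binding domain — the matrix clause.
— Carl: possessor inside the subject DP of the clause headed by 'reminded'; does not c-command the reflexive — cannot bind it (Principle A).
— Elias: subject of the matrix clause; c-commands the reflexive within its binding domain — allowed (Principle A).
— Paul: subject of the clause headed by 'warn'; does not c-command the reflexive — cannot bind it (Principle A).
— Ryan: possessor inside the object DP of the clause headed by 'warn'; does not c-command the reflexive — cannot bind it (Principle A).
— Ryan's son: object of the clause headed by 'warn'; does not c-command the reflexive — cannot bind it (Principle A).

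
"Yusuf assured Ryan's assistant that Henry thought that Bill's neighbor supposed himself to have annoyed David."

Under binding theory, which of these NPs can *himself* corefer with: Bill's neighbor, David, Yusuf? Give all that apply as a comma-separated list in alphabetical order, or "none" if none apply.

*himself* is a reflexive; Principle A requires it to be bound within its binding domain — the clause headed by 'supposed'.
— Bill's neighbor: subject of the clause headed by 'supposed'; c-commands the reflexive within its binding domain — allowed (Principle A).
— David: object of the clause headed by 'annoyed'; does not c-command the reflexive — cannot bind it (Principle A).
— Yusuf: subject of the matrix clause; c-commands the reflexive but lies outside its binding domain — cannot bind it (Principle A).

Bill's neighbor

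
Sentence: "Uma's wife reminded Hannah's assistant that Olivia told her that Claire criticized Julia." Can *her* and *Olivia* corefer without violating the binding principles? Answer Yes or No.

No

*Olivia* is an R-expression; Principle C requires it to be free (not bound by any c-commanding expression).
— her: object of the clause headed by 'told'; the R-expression locally c-commands the pronoun — coreference blocked (Principle B on the pronoun).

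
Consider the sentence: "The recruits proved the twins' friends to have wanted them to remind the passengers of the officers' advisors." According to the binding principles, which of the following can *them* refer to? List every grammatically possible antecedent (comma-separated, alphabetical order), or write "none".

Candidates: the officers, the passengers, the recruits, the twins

*them* is a pronoun; Principle B requires it to be free in its binding domain — the clause headed by 'wanted'.
— the officers: possessor inside the second object DP of the clause headed by 'remind'; is c-commanded by the pronoun; coreference would bind this R-expression — blocked (Principle C).
— the passengers: object of the clause headed by 'remind'; is c-commanded by the pronoun; coreference would bind this R-expression — blocked (Principle C).
— the recruits: subject of the matrix clause; c-commands the pronoun but lies outside its binding domain — allowed.
— the twins: possessor inside the subject DP of the clause headed by 'wanted'; does not c-command the pronoun — Principle B does not apply; allowed.

the recruits, the twins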